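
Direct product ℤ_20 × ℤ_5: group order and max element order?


|ℤ_20 × ℤ_5| = 20 × 5 = 100
Max element order = lcm(20,5) = 20
Cyclic? No (gcd=5)

|ℤ_20×ℤ_5| = 100, max element order = 20


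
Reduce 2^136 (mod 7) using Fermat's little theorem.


Fermat's little theorem: if p is prime and gcd(a,p)=1, then a^(p-1) ≡ 1 (mod p)
p = 7 is prime, gcd(2,7) = 1
Reduce exponent: 136 mod 6 = 4
So 2^136 ≡ 2^4 (mod 7)
2^4 mod 7 = 2

2^136 ≡ 2 (mod 7)


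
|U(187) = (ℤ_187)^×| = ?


U(n) is the group of units mod n; |U(n)| = φ(n)
|U(187)| = φ(187) = 160

|U(187) = (ℤ_187)^×| = 160


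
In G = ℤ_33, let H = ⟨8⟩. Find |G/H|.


|⟨8⟩| = n / gcd(8, 33) = 33 / 1 = 33
H is normal (ℤ_33 is abelian).
|G/H| = |G| / |H| = 33 / 33 = 1

|G/H| = 1


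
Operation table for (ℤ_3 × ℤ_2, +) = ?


Elements: {(0,0), (0,1), (1,0), (1,1), (2,0), (2,1)}
Operation: componentwise addition mod (3, 2)
Entry (a, b) = ((a₁+b₁) mod 3, (a₂+b₂) mod 2)

Cayley table:
      | (0,0) | (0,1) | (1,0) | (1,1) | (2,0) | (2,1)
(0,0) | (0,0) | (0,1) | (1,0) | (1,1) | (2,0) | (2,1)
(0,1) | (0,1) | (0,0) | (1,1) | (1,0) | (2,1) | (2,0)
(1,0) | (1,0) | (1,1) | (2,0) | (2,1) | (0,0) | (0,1)
(1,1) | (1,1) | (1,0) | (2,1) | (2,0) | (0,1) | (0,0)
(2,0) | (2,0) | (2,1) | (0,0) | (0,1) | (1,0) | (1,1)
(2,1) | (2,1) | (2,0) | (0,1) | (0,0) | (1,1) | (1,0)


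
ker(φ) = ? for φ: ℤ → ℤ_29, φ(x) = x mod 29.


Kernel = preimage of identity
ker(φ) = {x ∈ ℤ : x ≡ 0 (mod 29)} = 29ℤ = {0, ±29, ±58, ...}

ker(φ) = 29ℤ


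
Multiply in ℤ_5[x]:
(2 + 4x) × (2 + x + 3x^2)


Expand and collect like terms; reduce coefficients mod 5:
x^0: 2·2 = 4 ≡ 4 (mod 5)
x^1: 2·1 + 4·2 = 10 ≡ 0 (mod 5)
x^2: 2·3 + 4·1 = 10 ≡ 0 (mod 5)
x^3: 4·3 = 12 ≡ 2 (mod 5)
Result: 4 + 2x^3

f · g = 4 + 2x^3


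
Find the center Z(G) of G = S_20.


Z(G) = {g ∈ G | gx = xg for all x ∈ G}
S_n is non-abelian for n ≥ 3; Z(S_20) is trivial

Z(S_20) = {e}


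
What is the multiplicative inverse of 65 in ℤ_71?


Use the extended Euclidean algorithm to write 1 = 65·s + 71·t; then s mod 71 is the inverse.
Euclidean algorithm:
  65 = 0·71 + 65
  71 = 1·65 + 6
  65 = 10·6 + 5
  6 = 1·5 + 1
  5 = 5·1 + 0
gcd(65,71) = 1
Back-substitution gives: 65·(-12) + 71·(11) = 1
So 65⁻¹ ≡ -12 ≡ 59 (mod 71)
Check: 65 × 59 = 3835 ≡ 1 (mod 71) ✓

65⁻¹ ≡ 59 (mod 71)


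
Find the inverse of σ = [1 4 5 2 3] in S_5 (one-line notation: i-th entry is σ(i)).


To find σ⁻¹, swap domain and range:
σ(1) = 1 → σ⁻¹(1) = 1
σ(2) = 4 → σ⁻¹(4) = 2
σ(3) = 5 → σ⁻¹(5) = 3
σ(4) = 2 → σ⁻¹(2) = 4
σ(5) = 3 → σ⁻¹(3) = 5

σ⁻¹ = [1 4 5 2 3]


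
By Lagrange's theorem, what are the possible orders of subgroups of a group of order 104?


Lagrange's theorem: |H| divides |G|
|G| = 104
Divisors of 104: 1, 2, 4, 8, 13, 26, 52, 104

Possible subgroup orders: {1, 2, 4, 8, 13, 26, 52, 104}


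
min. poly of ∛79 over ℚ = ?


∛79 satisfies x³ - 79 = 0, irreducible over ℚ (no rational root; 79 is not a perfect cube)

Minimal polynomial: x³ - 79


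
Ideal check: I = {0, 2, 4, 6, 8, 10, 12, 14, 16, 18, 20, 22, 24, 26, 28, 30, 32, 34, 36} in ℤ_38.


Check ideal conditions for I = {0, 2, 4, 6, 8, 10, 12, 14, 16, 18, 20, 22, 24, 26, 28, 30, 32, 34, 36} in ℤ_38:
(1) I is an additive subgroup? Yes
(2) For r ∈ ℤ_38 and a ∈ I: r·a ∈ I? Yes

Yes, I is an ideal of ℤ_38


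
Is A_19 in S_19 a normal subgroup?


H = A_19 in S_19
A_19 has index 2 in S_19, and every subgroup of index 2 is normal

Yes, normal subgroup


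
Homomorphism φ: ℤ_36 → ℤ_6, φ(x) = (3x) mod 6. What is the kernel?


Kernel = preimage of identity
ker(φ) = {x ∈ ℤ_36 : 3x ≡ 0 (mod 6)}. Since 6 | 36, φ is well-defined. The kernel is the cyclic subgroup ⟨2⟩ of ℤ_36 (order 18), i.e. {0, 2, 4, 6, 8, 10, 12, 14, 16, 18, 20, 22, 24, 26, 28, 30, 32, 34}

ker(φ) = {0, 2, 4, 6, 8, 10, 12, 14, 16, 18, 20, 22, 24, 26, 28, 30, 32, 34}


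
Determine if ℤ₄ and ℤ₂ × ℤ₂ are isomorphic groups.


Comparing ℤ₄ and ℤ₂ × ℤ₂:
ℤ₄ has an element of order 4; ℤ₂×ℤ₂ has exponent 2

No, ℤ₄ ≇ ℤ₂ × ℤ₂


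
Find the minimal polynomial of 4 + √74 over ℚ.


Let α = 4 + √74. Then α - 4 = √74, so (α - 4)² = 74, giving α² - 8α - 58 = 0. Degree 2 and α ∉ ℚ, so this is the minimal polynomial.

Minimal polynomial: x² - 8x - 58


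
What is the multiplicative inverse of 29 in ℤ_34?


Use the extended Euclidean algorithm to write 1 = 29·s + 34·t; then s mod 34 is the inverse.
Euclidean algorithm:
  29 = 0·34 + 29
  34 = 1·29 + 5
  29 = 5·5 + 4
  5 = 1·4 + 1
  4 = 4·1 + 0
gcd(29,34) = 1
Back-substitution gives: 29·(-7) + 34·(6) = 1
So 29⁻¹ ≡ -7 ≡ 27 (mod 34)
Check: 29 × 27 = 783 ≡ 1 (mod 34) ✓

29⁻¹ ≡ 27 (mod 34)


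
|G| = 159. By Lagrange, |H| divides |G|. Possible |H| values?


Lagrange's theorem: |H| divides |G|
|G| = 159
Divisors of 159: 1, 3, 53, 159

Possible subgroup orders: {1, 3, 53, 159}


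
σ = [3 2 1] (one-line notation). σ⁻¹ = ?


To find σ⁻¹, swap domain and range:
σ(1) = 3 → σ⁻¹(3) = 1
σ(2) = 2 → σ⁻¹(2) = 2
σ(3) = 1 → σ⁻¹(1) = 3

σ⁻¹ = [3 2 1]


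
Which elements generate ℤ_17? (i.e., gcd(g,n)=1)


g generates ℤ_n iff gcd(g,n) = 1
Prime factors of 17: 17
Generators are g ∈ {1,...,16} not divisible by any of these primes.
Generators: {1, 2, 3, 4, 5, 6, 7, 8, 9, 10, 11, 12, 13, 14, 15, 16}
Number of generators = φ(17) = 16

Generators of ℤ_17 = {1, 2, 3, 4, 5, 6, 7, 8, 9, 10, 11, 12, 13, 14, 15, 16}


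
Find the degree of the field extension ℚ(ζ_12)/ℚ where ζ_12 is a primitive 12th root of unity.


[ℚ(ζ_n):ℚ] = deg Φ_n(x) = φ(n). Here φ(12) = 4

[ℚ(ζ_12)/ℚ where ζ_12 is a primitive 12th root of unity] = 4


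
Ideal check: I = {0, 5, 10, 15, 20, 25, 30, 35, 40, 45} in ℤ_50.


Check ideal conditions for I = {0, 5, 10, 15, 20, 25, 30, 35, 40, 45} in ℤ_50:
(1) I is an additive subgroup? Yes
(2) For r ∈ ℤ_50 and a ∈ I: r·a ∈ I? Yes

Yes, I is an ideal of ℤ_50


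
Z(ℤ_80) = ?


Z(G) = {g ∈ G | gx = xg for all x ∈ G}
ℤ_80 is abelian, so Z(G) = G

Z(ℤ_80) = ℤ_80


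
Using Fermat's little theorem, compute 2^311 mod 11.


Fermat's little theorem: if p is prime and gcd(a,p)=1, then a^(p-1) ≡ 1 (mod p)
p = 11 is prime, gcd(2,11) = 1
Reduce exponent: 311 mod 10 = 1
So 2^311 ≡ 2^1 (mod 11)
2^1 mod 11 = 2

2^311 ≡ 2 (mod 11)


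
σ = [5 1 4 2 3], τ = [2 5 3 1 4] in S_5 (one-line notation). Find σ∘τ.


σ∘τ: apply τ first, then σ
1 →τ 2 →σ 1
2 →τ 5 →σ 3
3 →τ 3 →σ 4
4 →τ 1 →σ 5
5 →τ 4 →σ 2

σ∘τ = [1 3 4 5 2]


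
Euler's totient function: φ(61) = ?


Factor n: 61 = 61
φ(n) = n · ∏(1 - 1/p) over distinct primes p | n
φ(61) = 61 · (1 - 1/61) = 60

φ(61) = 60


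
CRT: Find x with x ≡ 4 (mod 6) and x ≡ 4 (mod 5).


m₁ = 6, m₂ = 5, gcd = 1, so CRT applies. M = m₁·m₂ = 30
Let M₁ = M/m₁ = 5, M₂ = M/m₂ = 6
Find y₁ ≡ M₁⁻¹ (mod m₁): 5⁻¹ ≡ 5 (mod 6)
Find y₂ ≡ M₂⁻¹ (mod m₂): 6⁻¹ ≡ 1 (mod 5)
x = a₁·M₁·y₁ + a₂·M₂·y₂ = 4·5·5 + 4·6·1 = 124
Reduce mod 30: x ≡ 4
Check: 4 mod 6 = 4 ✓, 4 mod 5 = 4 ✓

x ≡ 4 (mod 30)


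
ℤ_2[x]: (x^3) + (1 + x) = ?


Add coefficients mod 2:
x^0: 0 + 1 = 1 (mod 2)
x^1: 0 + 1 = 1 (mod 2)
x^2: 0 + 0 = 0 (mod 2)
x^3: 1 + 0 = 1 (mod 2)
Result: 1 + x + x^3

f + g = 1 + x + x^3


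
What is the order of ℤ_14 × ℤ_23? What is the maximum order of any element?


|ℤ_14 × ℤ_23| = 14 × 23 = 322
Max element order = lcm(14,23) = 322
Cyclic? Yes (gcd=1)

|ℤ_14×ℤ_23| = 322, max element order = 322


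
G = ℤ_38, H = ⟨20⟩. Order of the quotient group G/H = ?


|⟨20⟩| = n / gcd(20, 38) = 38 / 2 = 19
H is normal (ℤ_38 is abelian).
|G/H| = |G| / |H| = 38 / 19 = 2

|G/H| = 2


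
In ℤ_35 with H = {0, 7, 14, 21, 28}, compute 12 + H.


12 + H = {12 + h (mod 35) : h ∈ H}
12+0=12, 12+7=19, 12+14=26, 12+21=33, 12+28=5
12 + H = {5, 12, 19, 26, 33} = 5 + H

12 + H = {5, 12, 19, 26, 33}


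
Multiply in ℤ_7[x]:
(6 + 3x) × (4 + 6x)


Expand and collect like terms; reduce coefficients mod 7:
x^0: 6·4 = 24 ≡ 3 (mod 7)
x^1: 6·6 + 3·4 = 48 ≡ 6 (mod 7)
x^2: 3·6 = 18 ≡ 4 (mod 7)
Result: 3 + 6x + 4x^2

f · g = 3 + 6x + 4x^2


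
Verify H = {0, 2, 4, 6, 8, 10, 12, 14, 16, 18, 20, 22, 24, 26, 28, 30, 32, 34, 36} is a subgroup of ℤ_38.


Subgroup test for H = {0, 2, 4, 6, 8, 10, 12, 14, 16, 18, 20, 22, 24, 26, 28, 30, 32, 34, 36} in (ℤ_38, +):
(1) 0 ∈ H? Yes
(2) Closure: for all a,b ∈ H, (a+b) mod 38 ∈ H? Yes
(3) Inverses: for all a ∈ H, -a mod 38 ∈ H? Yes

Yes, H is a subgroup of ℤ_38


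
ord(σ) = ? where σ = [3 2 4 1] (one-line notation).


Cycle decomposition: (1 3 4)
Cycle lengths: 3
Order = lcm(3) = 3

ord(σ) = 3


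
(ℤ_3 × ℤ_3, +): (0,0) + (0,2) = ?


Operation: componentwise addition mod (3, 3)
(0,0) + (0,2) = ((a₁+b₁) mod 3, (a₂+b₂) mod 3) with a = (0,0), b = (0,2)

(0,0) + (0,2) = (0,2)


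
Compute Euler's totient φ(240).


Factor n: 240 = 2^4 × 3 × 5
φ(n) = n · ∏(1 - 1/p) over distinct primes p | n
φ(240) = 240 · (1 - 1/2) · (1 - 1/3) · (1 - 1/5) = 64

φ(240) = 64


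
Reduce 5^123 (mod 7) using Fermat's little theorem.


Fermat's little theorem: if p is prime and gcd(a,p)=1, then a^(p-1) ≡ 1 (mod p)
p = 7 is prime, gcd(5,7) = 1
Reduce exponent: 123 mod 6 = 3
So 5^123 ≡ 5^3 (mod 7)
5^3 mod 7 = 6

5^123 ≡ 6 (mod 7)


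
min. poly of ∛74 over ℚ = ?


∛74 satisfies x³ - 74 = 0, irreducible over ℚ (no rational root; 74 is not a perfect cube)

Minimal polynomial: x³ - 74


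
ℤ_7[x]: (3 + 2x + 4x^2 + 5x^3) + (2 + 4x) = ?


Add coefficients mod 7:
x^0: 3 + 2 = 5 (mod 7)
x^1: 2 + 4 = 6 (mod 7)
x^2: 4 + 0 = 4 (mod 7)
x^3: 5 + 0 = 5 (mod 7)
Result: 5 + 6x + 4x^2 + 5x^3

f + g = 5 + 6x + 4x^2 + 5x^3


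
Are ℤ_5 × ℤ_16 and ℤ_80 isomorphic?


Comparing ℤ_5 × ℤ_16 and ℤ_80:
gcd(5,16) = 1, so ℤ_5 × ℤ_16 ≅ ℤ_80 (CRT)

Yes, ℤ_5 × ℤ_16 ≅ ℤ_80


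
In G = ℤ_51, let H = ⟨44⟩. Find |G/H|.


|⟨44⟩| = n / gcd(44, 51) = 51 / 1 = 51
H is normal (ℤ_51 is abelian).
|G/H| = |G| / |H| = 51 / 51 = 1

|G/H| = 1


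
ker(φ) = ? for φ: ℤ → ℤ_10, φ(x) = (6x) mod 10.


Kernel = preimage of identity
ker(φ) = {x ∈ ℤ : 6x ≡ 0 (mod 10)}. gcd(6,10) = 2, so 6x ≡ 0 (mod 10) ⟺ x ≡ 0 (mod 10/2 = 5). Hence ker(φ) = 5ℤ

ker(φ) = 5ℤ


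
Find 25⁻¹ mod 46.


Use the extended Euclidean algorithm to write 1 = 25·s + 46·t; then s mod 46 is the inverse.
Euclidean algorithm:
  25 = 0·46 + 25
  46 = 1·25 + 21
  25 = 1·21 + 4
  21 = 5·4 + 1
  4 = 4·1 + 0
gcd(25,46) = 1
Back-substitution gives: 25·(-11) + 46·(6) = 1
So 25⁻¹ ≡ -11 ≡ 35 (mod 46)
Check: 25 × 35 = 875 ≡ 1 (mod 46) ✓

25⁻¹ ≡ 35 (mod 46)


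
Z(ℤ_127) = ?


Z(G) = {g ∈ G | gx = xg for all x ∈ G}
ℤ_127 is abelian, so Z(G) = G

Z(ℤ_127) = ℤ_127


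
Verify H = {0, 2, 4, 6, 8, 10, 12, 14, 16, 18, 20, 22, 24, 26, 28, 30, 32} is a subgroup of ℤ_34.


Subgroup test for H = {0, 2, 4, 6, 8, 10, 12, 14, 16, 18, 20, 22, 24, 26, 28, 30, 32} in (ℤ_34, +):
(1) 0 ∈ H? Yes
(2) Closure: for all a,b ∈ H, (a+b) mod 34 ∈ H? Yes
(3) Inverses: for all a ∈ H, -a mod 34 ∈ H? Yes

Yes, H is a subgroup of ℤ_34


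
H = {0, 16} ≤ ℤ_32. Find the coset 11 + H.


11 + H = {11 + h (mod 32) : h ∈ H}
11+0=11, 11+16=27

11 + H = {11, 27}


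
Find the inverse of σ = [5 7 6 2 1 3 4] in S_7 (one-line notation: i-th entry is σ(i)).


To find σ⁻¹, swap domain and range:
σ(1) = 5 → σ⁻¹(5) = 1
σ(2) = 7 → σ⁻¹(7) = 2
σ(3) = 6 → σ⁻¹(6) = 3
σ(4) = 2 → σ⁻¹(2) = 4
σ(5) = 1 → σ⁻¹(1) = 5
σ(6) = 3 → σ⁻¹(3) = 6
σ(7) = 4 → σ⁻¹(4) = 7

σ⁻¹ = [5 4 6 7 1 3 2]


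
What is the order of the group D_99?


|D_n| = 2n (n rotations and n reflections)
|D_99| = 2×99 = 198

|D_99| = 198


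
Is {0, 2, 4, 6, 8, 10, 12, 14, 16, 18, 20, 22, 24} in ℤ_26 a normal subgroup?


H = {0, 2, 4, 6, 8, 10, 12, 14, 16, 18, 20, 22, 24} in ℤ_26
ℤ_26 is abelian; every subgroup of an abelian group is normal

Yes, normal subgroup


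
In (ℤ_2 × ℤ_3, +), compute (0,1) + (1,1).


Operation: componentwise addition mod (2, 3)
(0,1) + (1,1) = ((a₁+b₁) mod 2, (a₂+b₂) mod 3) with a = (0,1), b = (1,1)

(0,1) + (1,1) = (1,2)


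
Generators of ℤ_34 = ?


g generates ℤ_n iff gcd(g,n) = 1
Prime factors of 34: 2, 17
Generators are g ∈ {1,...,33} not divisible by any of these primes.
Generators: {1, 3, 5, 7, 9, 11, 13, 15, 19, 21, 23, 25, 27, 29, 31, 33}
Number of generators = φ(34) = 16

Generators of ℤ_34 = {1, 3, 5, 7, 9, 11, 13, 15, 19, 21, 23, 25, 27, 29, 31, 33}


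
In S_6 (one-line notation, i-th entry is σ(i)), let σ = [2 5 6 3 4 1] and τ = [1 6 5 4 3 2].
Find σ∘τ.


σ∘τ: apply τ first, then σ
1 →τ 1 →σ 2
2 →τ 6 →σ 1
3 →τ 5 →σ 4
4 →τ 4 →σ 3
5 →τ 3 →σ 6
6 →τ 2 →σ 5

σ∘τ = [2 1 4 3 6 5]


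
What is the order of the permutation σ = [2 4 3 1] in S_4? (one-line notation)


Cycle decomposition: (1 2 4)
Cycle lengths: 3
Order = lcm(3) = 3

ord(σ) = 3


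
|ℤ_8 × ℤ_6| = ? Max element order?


|ℤ_8 × ℤ_6| = 8 × 6 = 48
Max element order = lcm(8,6) = 24
Cyclic? No (gcd=2)

|ℤ_8×ℤ_6| = 48, max element order = 24


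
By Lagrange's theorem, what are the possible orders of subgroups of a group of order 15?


Lagrange's theorem: |H| divides |G|
|G| = 15
Divisors of 15: 1, 3, 5, 15

Possible subgroup orders: {1, 3, 5, 15}


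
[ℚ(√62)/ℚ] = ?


√62 has minimal polynomial x² - 62 (irreducible over ℚ since 62 is squarefree)

[ℚ(√62)/ℚ] = 2


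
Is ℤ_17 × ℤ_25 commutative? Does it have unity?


Direct product ring; commutative with unity (1,1); but (1,0)·(0,1) = (0,0) gives zero divisors, so not an integral domain
Commutative: Yes
Integral domain: No
Has unity: Yes

ℤ_17 × ℤ_25: Commutative=Yes, Unity=Yes


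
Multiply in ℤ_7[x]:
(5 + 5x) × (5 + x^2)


Expand and collect like terms; reduce coefficients mod 7:
x^0: 5·5 = 25 ≡ 4 (mod 7)
x^1: 5·0 + 5·5 = 25 ≡ 4 (mod 7)
x^2: 5·1 + 5·0 = 5 ≡ 5 (mod 7)
x^3: 5·1 = 5 ≡ 5 (mod 7)
Result: 4 + 4x + 5x^2 + 5x^3

f · g = 4 + 4x + 5x^2 + 5x^3


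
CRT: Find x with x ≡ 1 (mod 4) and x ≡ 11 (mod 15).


m₁ = 4, m₂ = 15, gcd = 1, so CRT applies. M = m₁·m₂ = 60
Let M₁ = M/m₁ = 15, M₂ = M/m₂ = 4
Find y₁ ≡ M₁⁻¹ (mod m₁): 15⁻¹ ≡ 3 (mod 4)
Find y₂ ≡ M₂⁻¹ (mod m₂): 4⁻¹ ≡ 4 (mod 15)
x = a₁·M₁·y₁ + a₂·M₂·y₂ = 1·15·3 + 11·4·4 = 221
Reduce mod 60: x ≡ 41
Check: 41 mod 4 = 1 ✓, 41 mod 15 = 11 ✓

x ≡ 41 (mod 60)


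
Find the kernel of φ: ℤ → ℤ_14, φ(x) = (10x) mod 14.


Kernel = preimage of identity
ker(φ) = {x ∈ ℤ : 10x ≡ 0 (mod 14)}. gcd(10,14) = 2, so 10x ≡ 0 (mod 14) ⟺ x ≡ 0 (mod 14/2 = 7). Hence ker(φ) = 7ℤ

ker(φ) = 7ℤ


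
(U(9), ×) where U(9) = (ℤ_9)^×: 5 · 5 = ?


Operation: multiplication mod 9
5 · 5 = (a × b) mod 9 with a = 5, b = 5

5 · 5 = 7


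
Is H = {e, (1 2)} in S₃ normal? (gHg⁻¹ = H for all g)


H = {e, (1 2)} in S₃
(1 3)(1 2)(1 3)⁻¹ = (2 3) ∉ {e, (1 2)}, so it is not normal

No, not a normal subgroup


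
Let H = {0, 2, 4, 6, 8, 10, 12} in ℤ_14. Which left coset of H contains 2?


2 + H = {2 + h (mod 14) : h ∈ H}
2+0=2, 2+2=4, 2+4=6, 2+6=8, 2+8=10, 2+10=12, 2+12=0
2 + H = {0, 2, 4, 6, 8, 10, 12} = 0 + H

2 + H = {0, 2, 4, 6, 8, 10, 12}


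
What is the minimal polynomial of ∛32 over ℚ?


∛32 satisfies x³ - 32 = 0, irreducible over ℚ (no rational root; 32 is not a perfect cube)

Minimal polynomial: x³ - 32


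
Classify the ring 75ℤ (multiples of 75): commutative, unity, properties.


75ℤ is a commutative ring under +,× but has no multiplicative identity (1 ∉ 75ℤ); it has no zero divisors, but without unity it is not an integral domain
Commutative: Yes
Integral domain: No
Has unity: No

75ℤ (multiples of 75): Commutative=Yes, Unity=No


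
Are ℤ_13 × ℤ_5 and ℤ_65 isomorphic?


Comparing ℤ_13 × ℤ_5 and ℤ_65:
gcd(13,5) = 1, so ℤ_13 × ℤ_5 ≅ ℤ_65 (CRT)

Yes, ℤ_13 × ℤ_5 ≅ ℤ_65


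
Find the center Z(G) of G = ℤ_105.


Z(G) = {g ∈ G | gx = xg for all x ∈ G}
ℤ_105 is abelian, so Z(G) = G

Z(ℤ_105) = ℤ_105


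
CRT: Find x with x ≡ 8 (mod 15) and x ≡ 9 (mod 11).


m₁ = 15, m₂ = 11, gcd = 1, so CRT applies. M = m₁·m₂ = 165
Let M₁ = M/m₁ = 11, M₂ = M/m₂ = 15
Find y₁ ≡ M₁⁻¹ (mod m₁): 11⁻¹ ≡ 11 (mod 15)
Find y₂ ≡ M₂⁻¹ (mod m₂): 15⁻¹ ≡ 3 (mod 11)
x = a₁·M₁·y₁ + a₂·M₂·y₂ = 8·11·11 + 9·15·3 = 1373
Reduce mod 165: x ≡ 53
Check: 53 mod 15 = 8 ✓, 53 mod 11 = 9 ✓

x ≡ 53 (mod 165)


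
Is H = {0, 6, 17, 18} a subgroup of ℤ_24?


Subgroup test for H = {0, 6, 17, 18} in (ℤ_24, +):
(1) 0 ∈ H? Yes
(2) Closure: for all a,b ∈ H, (a+b) mod 24 ∈ H? No  [counterexample: 6 + 6 = 12 ∉ H]
(3) Inverses: for all a ∈ H, -a mod 24 ∈ H? No

No, H is not a subgroup of ℤ_24


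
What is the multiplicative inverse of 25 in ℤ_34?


Use the extended Euclidean algorithm to write 1 = 25·s + 34·t; then s mod 34 is the inverse.
Euclidean algorithm:
  25 = 0·34 + 25
  34 = 1·25 + 9
  25 = 2·9 + 7
  9 = 1·7 + 2
  7 = 3·2 + 1
  2 = 2·1 + 0
gcd(25,34) = 1
Back-substitution gives: 25·(15) + 34·(-11) = 1
So 25⁻¹ ≡ 15 ≡ 15 (mod 34)
Check: 25 × 15 = 375 ≡ 1 (mod 34) ✓

25⁻¹ ≡ 15 (mod 34)


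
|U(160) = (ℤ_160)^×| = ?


U(n) is the group of units mod n; |U(n)| = φ(n)
|U(160)| = φ(160) = 64

|U(160) = (ℤ_160)^×| = 64


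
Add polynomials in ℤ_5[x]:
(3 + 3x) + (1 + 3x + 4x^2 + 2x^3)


Add coefficients mod 5:
x^0: 3 + 1 = 4 (mod 5)
x^1: 3 + 3 = 1 (mod 5)
x^2: 0 + 4 = 4 (mod 5)
x^3: 0 + 2 = 2 (mod 5)
Result: 4 + x + 4x^2 + 2x^3

f + g = 4 + x + 4x^2 + 2x^3


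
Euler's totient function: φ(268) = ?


Factor n: 268 = 2^2 × 67
φ(n) = n · ∏(1 - 1/p) over distinct primes p | n
φ(268) = 268 · (1 - 1/2) · (1 - 1/67) = 132

φ(268) = 132


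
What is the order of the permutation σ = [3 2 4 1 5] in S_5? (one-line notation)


Cycle decomposition: (1 3 4)
Cycle lengths: 3
Order = lcm(3) = 3

ord(σ) = 3


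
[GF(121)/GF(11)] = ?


GF(121) = GF(11^2), so the extension degree is 2

[GF(121)/GF(11)] = 2


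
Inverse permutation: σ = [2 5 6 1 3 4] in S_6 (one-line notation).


To find σ⁻¹, swap domain and range:
σ(1) = 2 → σ⁻¹(2) = 1
σ(2) = 5 → σ⁻¹(5) = 2
σ(3) = 6 → σ⁻¹(6) = 3
σ(4) = 1 → σ⁻¹(1) = 4
σ(5) = 3 → σ⁻¹(3) = 5
σ(6) = 4 → σ⁻¹(4) = 6

σ⁻¹ = [4 1 5 6 2 3]


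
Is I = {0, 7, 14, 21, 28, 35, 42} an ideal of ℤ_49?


Check ideal conditions for I = {0, 7, 14, 21, 28, 35, 42} in ℤ_49:
(1) I is an additive subgroup? Yes
(2) For r ∈ ℤ_49 and a ∈ I: r·a ∈ I? Yes

Yes, I is an ideal of ℤ_49


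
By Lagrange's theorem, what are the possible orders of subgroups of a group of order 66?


Lagrange's theorem: |H| divides |G|
|G| = 66
Divisors of 66: 1, 2, 3, 6, 11, 22, 33, 66

Possible subgroup orders: {1, 2, 3, 6, 11, 22, 33, 66}


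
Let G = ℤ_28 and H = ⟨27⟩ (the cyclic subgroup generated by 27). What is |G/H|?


|⟨27⟩| = n / gcd(27, 28) = 28 / 1 = 28
H is normal (ℤ_28 is abelian).
|G/H| = |G| / |H| = 28 / 28 = 1

|G/H| = 1


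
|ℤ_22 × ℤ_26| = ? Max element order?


|ℤ_22 × ℤ_26| = 22 × 26 = 572
Max element order = lcm(22,26) = 286
Cyclic? No (gcd=2)

|ℤ_22×ℤ_26| = 572, max element order = 286


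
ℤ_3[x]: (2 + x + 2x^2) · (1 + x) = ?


Expand and collect like terms; reduce coefficients mod 3:
x^0: 2·1 = 2 ≡ 2 (mod 3)
x^1: 2·1 + 1·1 = 3 ≡ 0 (mod 3)
x^2: 1·1 + 2·1 = 3 ≡ 0 (mod 3)
x^3: 2·1 = 2 ≡ 2 (mod 3)
Result: 2 + 2x^3

f · g = 2 + 2x^3


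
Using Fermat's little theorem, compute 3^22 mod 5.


Fermat's little theorem: if p is prime and gcd(a,p)=1, then a^(p-1) ≡ 1 (mod p)
p = 5 is prime, gcd(3,5) = 1
Reduce exponent: 22 mod 4 = 2
So 3^22 ≡ 3^2 (mod 5)
3^2 mod 5 = 4

3^22 ≡ 4 (mod 5)


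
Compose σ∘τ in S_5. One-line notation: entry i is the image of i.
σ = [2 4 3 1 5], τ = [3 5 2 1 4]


σ∘τ: apply τ first, then σ
1 →τ 3 →σ 3
2 →τ 5 →σ 5
3 →τ 2 →σ 4
4 →τ 1 →σ 2
5 →τ 4 →σ 1

σ∘τ = [3 5 4 2 1]


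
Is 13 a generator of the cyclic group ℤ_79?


g generates ℤ_n iff gcd(g, n) = 1
gcd(13, 79) = 1
Since gcd = 1, 13 is a generator.

Yes, 13 generates ℤ_79


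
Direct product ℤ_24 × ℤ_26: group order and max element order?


|ℤ_24 × ℤ_26| = 24 × 26 = 624
Max element order = lcm(24,26) = 312
Cyclic? No (gcd=2)

|ℤ_24×ℤ_26| = 624, max element order = 312


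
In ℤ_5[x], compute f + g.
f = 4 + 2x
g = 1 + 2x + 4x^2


Add coefficients mod 5:
x^0: 4 + 1 = 0 (mod 5)
x^1: 2 + 2 = 4 (mod 5)
x^2: 0 + 4 = 4 (mod 5)
Result: 4x + 4x^2

f + g = 4x + 4x^2


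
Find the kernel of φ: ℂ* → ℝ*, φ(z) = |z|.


Kernel = preimage of identity
ker(φ) = {z ∈ ℂ* | |z| = 1} = unit circle S¹

ker(φ) = S¹ (unit circle)


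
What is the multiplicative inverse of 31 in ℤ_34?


Use the extended Euclidean algorithm to write 1 = 31·s + 34·t; then s mod 34 is the inverse.
Euclidean algorithm:
  31 = 0·34 + 31
  34 = 1·31 + 3
  31 = 10·3 + 1
  3 = 3·1 + 0
gcd(31,34) = 1
Back-substitution gives: 31·(11) + 34·(-10) = 1
So 31⁻¹ ≡ 11 ≡ 11 (mod 34)
Check: 31 × 11 = 341 ≡ 1 (mod 34) ✓

31⁻¹ ≡ 11 (mod 34)


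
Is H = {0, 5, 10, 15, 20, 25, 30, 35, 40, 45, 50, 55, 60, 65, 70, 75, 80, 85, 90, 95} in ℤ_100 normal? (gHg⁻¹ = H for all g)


H = {0, 5, 10, 15, 20, 25, 30, 35, 40, 45, 50, 55, 60, 65, 70, 75, 80, 85, 90, 95} in ℤ_100
ℤ_100 is abelian; every subgroup of an abelian group is normal

Yes, normal subgroup


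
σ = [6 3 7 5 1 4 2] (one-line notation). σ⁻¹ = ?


To find σ⁻¹, swap domain and range:
σ(1) = 6 → σ⁻¹(6) = 1
σ(2) = 3 → σ⁻¹(3) = 2
σ(3) = 7 → σ⁻¹(7) = 3
σ(4) = 5 → σ⁻¹(5) = 4
σ(5) = 1 → σ⁻¹(1) = 5
σ(6) = 4 → σ⁻¹(4) = 6
σ(7) = 2 → σ⁻¹(2) = 7

σ⁻¹ = [5 7 2 6 4 1 3]


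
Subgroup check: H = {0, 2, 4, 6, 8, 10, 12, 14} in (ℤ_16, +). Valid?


Subgroup test for H = {0, 2, 4, 6, 8, 10, 12, 14} in (ℤ_16, +):
(1) 0 ∈ H? Yes
(2) Closure: for all a,b ∈ H, (a+b) mod 16 ∈ H? Yes
(3) Inverses: for all a ∈ H, -a mod 16 ∈ H? Yes

Yes, H is a subgroup of ℤ_16


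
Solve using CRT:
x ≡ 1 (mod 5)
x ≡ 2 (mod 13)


m₁ = 5, m₂ = 13, gcd = 1, so CRT applies. M = m₁·m₂ = 65
Let M₁ = M/m₁ = 13, M₂ = M/m₂ = 5
Find y₁ ≡ M₁⁻¹ (mod m₁): 13⁻¹ ≡ 2 (mod 5)
Find y₂ ≡ M₂⁻¹ (mod m₂): 5⁻¹ ≡ 8 (mod 13)
x = a₁·M₁·y₁ + a₂·M₂·y₂ = 1·13·2 + 2·5·8 = 106
Reduce mod 65: x ≡ 41
Check: 41 mod 5 = 1 ✓, 41 mod 13 = 2 ✓

x ≡ 41 (mod 65)


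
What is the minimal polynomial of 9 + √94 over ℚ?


Let α = 9 + √94. Then α - 9 = √94, so (α - 9)² = 94, giving α² - 18α - 13 = 0. Degree 2 and α ∉ ℚ, so this is the minimal polynomial.

Minimal polynomial: x² - 18x - 13


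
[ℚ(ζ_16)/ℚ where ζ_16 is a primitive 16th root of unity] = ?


[ℚ(ζ_n):ℚ] = deg Φ_n(x) = φ(n). Here φ(16) = 8

[ℚ(ζ_16)/ℚ where ζ_16 is a primitive 16th root of unity] = 8


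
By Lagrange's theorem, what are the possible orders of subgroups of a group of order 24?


Lagrange's theorem: |H| divides |G|
|G| = 24
Divisors of 24: 1, 2, 3, 4, 6, 8, 12, 24

Possible subgroup orders: {1, 2, 3, 4, 6, 8, 12, 24}


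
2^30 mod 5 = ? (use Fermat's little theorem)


Fermat's little theorem: if p is prime and gcd(a,p)=1, then a^(p-1) ≡ 1 (mod p)
p = 5 is prime, gcd(2,5) = 1
Reduce exponent: 30 mod 4 = 2
So 2^30 ≡ 2^2 (mod 5)
2^2 mod 5 = 4

2^30 ≡ 4 (mod 5)


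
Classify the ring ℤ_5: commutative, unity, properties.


ℤ_5 is a commutative ring with unity 1; 5 is prime, so ℤ_5 is a field (hence an integral domain)
Commutative: Yes
Integral domain: Yes
Has unity: Yes

ℤ_5: Commutative=Yes, Unity=Yes


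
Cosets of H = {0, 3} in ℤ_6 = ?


H = {0, 3}, |H| = 2
Number of cosets = |G|/|H| = 6/2 = 3
0 + H = {0, 3}
1 + H = {1, 4}
2 + H = {2, 5}

Cosets: 0+H={0,3}; 1+H={1,4}; 2+H={2,5}


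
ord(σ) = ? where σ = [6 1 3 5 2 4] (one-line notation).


Cycle decomposition: (1 6 4 5 2)
Cycle lengths: 5
Order = lcm(5) = 5

ord(σ) = 5


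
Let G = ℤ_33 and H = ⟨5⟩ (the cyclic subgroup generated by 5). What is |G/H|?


|⟨5⟩| = n / gcd(5, 33) = 33 / 1 = 33
H is normal (ℤ_33 is abelian).
|G/H| = |G| / |H| = 33 / 33 = 1

|G/H| = 1


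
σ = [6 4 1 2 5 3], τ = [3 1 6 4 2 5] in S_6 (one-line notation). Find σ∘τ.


σ∘τ: apply τ first, then σ
1 →τ 3 →σ 1
2 →τ 1 →σ 6
3 →τ 6 →σ 3
4 →τ 4 →σ 2
5 →τ 2 →σ 4
6 →τ 5 →σ 5

σ∘τ = [1 6 3 2 4 5]


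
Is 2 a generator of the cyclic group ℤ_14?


g generates ℤ_n iff gcd(g, n) = 1
gcd(2, 14) = 2
Since gcd = 2 ≠ 1, ⟨2⟩ has order 7 < 14, so 2 is not a generator.

No, 2 does not generate ℤ_14


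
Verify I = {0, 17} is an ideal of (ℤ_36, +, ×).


Check ideal conditions for I = {0, 17} in ℤ_36:
(1) I is an additive subgroup? No
(2) For r ∈ ℤ_36 and a ∈ I: r·a ∈ I? No  [counterexample: r=2, a=17, r·a mod 36 = 34 ∉ I]

No, I is not an ideal of ℤ_36


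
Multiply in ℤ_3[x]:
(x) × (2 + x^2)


Expand and collect like terms; reduce coefficients mod 3:
x^0: 0·2 = 0 ≡ 0 (mod 3)
x^1: 0·0 + 1·2 = 2 ≡ 2 (mod 3)
x^2: 0·1 + 1·0 = 0 ≡ 0 (mod 3)
x^3: 1·1 = 1 ≡ 1 (mod 3)
Result: 2x + x^3

f · g = 2x + x^3


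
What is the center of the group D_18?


Z(G) = {g ∈ G | gx = xg for all x ∈ G}
For even n, Z(D_n) = {e, r^(n/2)}: the 180° rotation r^9 commutes with every reflection and rotation

Z(D_18) = {e, r^9}


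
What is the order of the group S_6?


|S_n| = n! (number of permutations of n symbols)
|S_6| = 6! = 720

|S_6| = 720


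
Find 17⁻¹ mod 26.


Use the extended Euclidean algorithm to write 1 = 17·s + 26·t; then s mod 26 is the inverse.
Euclidean algorithm:
  17 = 0·26 + 17
  26 = 1·17 + 9
  17 = 1·9 + 8
  9 = 1·8 + 1
  8 = 8·1 + 0
gcd(17,26) = 1
Back-substitution gives: 17·(-3) + 26·(2) = 1
So 17⁻¹ ≡ -3 ≡ 23 (mod 26)
Check: 17 × 23 = 391 ≡ 1 (mod 26) ✓

17⁻¹ ≡ 23 (mod 26)


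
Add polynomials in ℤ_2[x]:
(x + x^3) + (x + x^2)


Add coefficients mod 2:
x^0: 0 + 0 = 0 (mod 2)
x^1: 1 + 1 = 0 (mod 2)
x^2: 0 + 1 = 1 (mod 2)
x^3: 1 + 0 = 1 (mod 2)
Result: x^2 + x^3

f + g = x^2 + x^3


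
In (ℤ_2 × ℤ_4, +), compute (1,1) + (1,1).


Operation: componentwise addition mod (2, 4)
(1,1) + (1,1) = ((a₁+b₁) mod 2, (a₂+b₂) mod 4) with a = (1,1), b = (1,1)

(1,1) + (1,1) = (0,2)


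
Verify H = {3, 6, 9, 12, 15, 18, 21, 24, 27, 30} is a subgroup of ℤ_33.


Subgroup test for H = {3, 6, 9, 12, 15, 18, 21, 24, 27, 30} in (ℤ_33, +):
(1) 0 ∈ H? No
(2) Closure: for all a,b ∈ H, (a+b) mod 33 ∈ H? No  [counterexample: 3 + 30 = 0 ∉ H]
(3) Inverses: for all a ∈ H, -a mod 33 ∈ H? Yes

No, H is not a subgroup of ℤ_33


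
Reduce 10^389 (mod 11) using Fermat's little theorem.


Fermat's little theorem: if p is prime and gcd(a,p)=1, then a^(p-1) ≡ 1 (mod p)
p = 11 is prime, gcd(10,11) = 1
Reduce exponent: 389 mod 10 = 9
So 10^389 ≡ 10^9 (mod 11)
10^9 mod 11 = 10

10^389 ≡ 10 (mod 11)


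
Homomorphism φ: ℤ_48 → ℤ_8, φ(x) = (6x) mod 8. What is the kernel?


Kernel = preimage of identity
ker(φ) = {x ∈ ℤ_48 : 6x ≡ 0 (mod 8)}. Since 8 | 48, φ is well-defined. The kernel is the cyclic subgroup ⟨4⟩ of ℤ_48 (order 12), i.e. {0, 4, 8, 12, 16, 20, 24, 28, 32, 36, 40, 44}

ker(φ) = {0, 4, 8, 12, 16, 20, 24, 28, 32, 36, 40, 44}


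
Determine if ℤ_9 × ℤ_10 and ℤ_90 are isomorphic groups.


Comparing ℤ_9 × ℤ_10 and ℤ_90:
gcd(9,10) = 1, so ℤ_9 × ℤ_10 ≅ ℤ_90 (CRT)

Yes, ℤ_9 × ℤ_10 ≅ ℤ_90


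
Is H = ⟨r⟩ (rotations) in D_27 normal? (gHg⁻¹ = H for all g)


H = ⟨r⟩ (rotations) in D_27
The rotation subgroup ⟨r⟩ has index 2 in D_27, so it is normal

Yes, normal subgroup


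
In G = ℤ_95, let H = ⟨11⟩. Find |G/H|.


|⟨11⟩| = n / gcd(11, 95) = 95 / 1 = 95
H is normal (ℤ_95 is abelian).
|G/H| = |G| / |H| = 95 / 95 = 1

|G/H| = 1


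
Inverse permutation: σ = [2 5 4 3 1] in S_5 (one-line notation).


To find σ⁻¹, swap domain and range:
σ(1) = 2 → σ⁻¹(2) = 1
σ(2) = 5 → σ⁻¹(5) = 2
σ(3) = 4 → σ⁻¹(4) = 3
σ(4) = 3 → σ⁻¹(3) = 4
σ(5) = 1 → σ⁻¹(1) = 5

σ⁻¹ = [5 1 4 3 2]


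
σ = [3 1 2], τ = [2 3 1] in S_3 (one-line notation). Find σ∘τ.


σ∘τ: apply τ first, then σ
1 →τ 2 →σ 1
2 →τ 3 →σ 2
3 →τ 1 →σ 3

σ∘τ = [1 2 3]


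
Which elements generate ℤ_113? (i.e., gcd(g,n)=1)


g generates ℤ_n iff gcd(g,n) = 1
Prime factors of 113: 113
Generators are g ∈ {1,...,112} not divisible by any of these primes.
Generators: {1, 2, 3, 4, 5, 6, 7, 8, 9, 10, 11, 12, 13, 14, 15, 16, 17, 18, 19, 20, 21, 22, 23, 24, 25, 26, 27, 28, 29, 30, 31, 32, 33, 34, 35, 36, 37, 38, 39, 40, 41, 42, 43, 44, 45, 46, 47, 48, 49, 50, 51, 52, 53, 54, 55, 56, 57, 58, 59, 60, 61, 62, 63, 64, 65, 66, 67, 68, 69, 70, 71, 72, 73, 74, 75, 76, 77, 78, 79, 80, 81, 82, 83, 84, 85, 86, 87, 88, 89, 90, 91, 92, 93, 94, 95, 96, 97, 98, 99, 100, 101, 102, 103, 104, 105, 106, 107, 108, 109, 110, 111, 112}
Number of generators = φ(113) = 112

Generators of ℤ_113 = {1, 2, 3, 4, 5, 6, 7, 8, 9, 10, 11, 12, 13, 14, 15, 16, 17, 18, 19, 20, 21, 22, 23, 24, 25, 26, 27, 28, 29, 30, 31, 32, 33, 34, 35, 36, 37, 38, 39, 40, 41, 42, 43, 44, 45, 46, 47, 48, 49, 50, 51, 52, 53, 54, 55, 56, 57, 58, 59, 60, 61, 62, 63, 64, 65, 66, 67, 68, 69, 70, 71, 72, 73, 74, 75, 76, 77, 78, 79, 80, 81, 82, 83, 84, 85, 86, 87, 88, 89, 90, 91, 92, 93, 94, 95, 96, 97, 98, 99, 100, 101, 102, 103, 104, 105, 106, 107, 108, 109, 110, 111, 112}


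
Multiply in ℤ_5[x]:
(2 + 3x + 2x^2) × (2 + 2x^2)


Expand and collect like terms; reduce coefficients mod 5:
x^0: 2·2 = 4 ≡ 4 (mod 5)
x^1: 2·0 + 3·2 = 6 ≡ 1 (mod 5)
x^2: 2·2 + 3·0 + 2·2 = 8 ≡ 3 (mod 5)
x^3: 3·2 + 2·0 = 6 ≡ 1 (mod 5)
x^4: 2·2 = 4 ≡ 4 (mod 5)
Result: 4 + x + 3x^2 + x^3 + 4x^4

f · g = 4 + x + 3x^2 + x^3 + 4x^4


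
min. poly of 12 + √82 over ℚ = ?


Let α = 12 + √82. Then α - 12 = √82, so (α - 12)² = 82, giving α² - 24α + 62 = 0. Degree 2 and α ∉ ℚ, so this is the minimal polynomial.

Minimal polynomial: x² - 24x + 62


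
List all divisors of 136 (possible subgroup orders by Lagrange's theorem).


Lagrange's theorem: |H| divides |G|
|G| = 136
Divisors of 136: 1, 2, 4, 8, 17, 34, 68, 136

Possible subgroup orders: {1, 2, 4, 8, 17, 34, 68, 136}


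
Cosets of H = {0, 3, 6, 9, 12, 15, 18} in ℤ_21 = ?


H = {0, 3, 6, 9, 12, 15, 18}, |H| = 7
Number of cosets = |G|/|H| = 21/7 = 3
0 + H = {0, 3, 6, 9, 12, 15, 18}
1 + H = {1, 4, 7, 10, 13, 16, 19}
2 + H = {2, 5, 8, 11, 14, 17, 20}

Cosets: 0+H={0,3,6,9,12,15,18}; 1+H={1,4,7,10,13,16,19}; 2+H={2,5,8,11,14,17,20}


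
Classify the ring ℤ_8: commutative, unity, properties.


ℤ_8 is a commutative ring with unity 1; 8 = 2×4 is composite, so 2·4 ≡ 0 gives zero divisors (not an integral domain)
Commutative: Yes
Integral domain: No
Has unity: Yes

ℤ_8: Commutative=Yes, Unity=Yes


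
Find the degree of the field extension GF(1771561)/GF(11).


GF(1771561) = GF(11^6), so the extension degree is 6

[GF(1771561)/GF(11)] = 6


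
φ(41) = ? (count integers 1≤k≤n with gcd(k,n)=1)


Factor n: 41 = 41
φ(n) = n · ∏(1 - 1/p) over distinct primes p | n
φ(41) = 41 · (1 - 1/41) = 40

φ(41) = 40


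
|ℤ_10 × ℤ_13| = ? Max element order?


|ℤ_10 × ℤ_13| = 10 × 13 = 130
Max element order = lcm(10,13) = 130
Cyclic? Yes (gcd=1)

|ℤ_10×ℤ_13| = 130, max element order = 130


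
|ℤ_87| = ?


ℤ_n has n elements.

|ℤ_87| = 87


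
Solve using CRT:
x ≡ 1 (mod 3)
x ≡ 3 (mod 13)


m₁ = 3, m₂ = 13, gcd = 1, so CRT applies. M = m₁·m₂ = 39
Let M₁ = M/m₁ = 13, M₂ = M/m₂ = 3
Find y₁ ≡ M₁⁻¹ (mod m₁): 13⁻¹ ≡ 1 (mod 3)
Find y₂ ≡ M₂⁻¹ (mod m₂): 3⁻¹ ≡ 9 (mod 13)
x = a₁·M₁·y₁ + a₂·M₂·y₂ = 1·13·1 + 3·3·9 = 94
Reduce mod 39: x ≡ 16
Check: 16 mod 3 = 1 ✓, 16 mod 13 = 3 ✓

x ≡ 16 (mod 39)


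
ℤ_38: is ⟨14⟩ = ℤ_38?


g generates ℤ_n iff gcd(g, n) = 1
gcd(14, 38) = 2
Since gcd = 2 ≠ 1, ⟨14⟩ has order 19 < 38, so 14 is not a generator.

No, 14 does not generate ℤ_38


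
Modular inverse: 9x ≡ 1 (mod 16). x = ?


Use the extended Euclidean algorithm to write 1 = 9·s + 16·t; then s mod 16 is the inverse.
Euclidean algorithm:
  9 = 0·16 + 9
  16 = 1·9 + 7
  9 = 1·7 + 2
  7 = 3·2 + 1
  2 = 2·1 + 0
gcd(9,16) = 1
Back-substitution gives: 9·(-7) + 16·(4) = 1
So 9⁻¹ ≡ -7 ≡ 9 (mod 16)
Check: 9 × 9 = 81 ≡ 1 (mod 16) ✓

9⁻¹ ≡ 9 (mod 16)


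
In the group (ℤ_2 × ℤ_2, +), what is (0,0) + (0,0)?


Operation: componentwise addition mod (2, 2)
(0,0) + (0,0) = ((a₁+b₁) mod 2, (a₂+b₂) mod 2) with a = (0,0), b = (0,0)

(0,0) + (0,0) = (0,0)


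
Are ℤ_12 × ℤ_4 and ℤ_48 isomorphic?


Comparing ℤ_12 × ℤ_4 and ℤ_48:
gcd(12,4) = 4 ≠ 1. Max element order in ℤ_12×ℤ_4 is lcm(12,4) = 12 < 48, so it has no element of order 48

No, ℤ_12 × ℤ_4 ≇ ℤ_48


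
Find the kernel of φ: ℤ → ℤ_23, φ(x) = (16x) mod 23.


Kernel = preimage of identity
ker(φ) = {x ∈ ℤ : 16x ≡ 0 (mod 23)}. gcd(16,23) = 1, so 16x ≡ 0 (mod 23) ⟺ x ≡ 0 (mod 23/1 = 23). Hence ker(φ) = 23ℤ

ker(φ) = 23ℤ


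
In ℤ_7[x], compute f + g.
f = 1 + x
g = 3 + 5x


Add coefficients mod 7:
x^0: 1 + 3 = 4 (mod 7)
x^1: 1 + 5 = 6 (mod 7)
Result: 4 + 6x

f + g = 4 + 6x


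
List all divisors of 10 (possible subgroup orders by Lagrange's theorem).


Lagrange's theorem: |H| divides |G|
|G| = 10
Divisors of 10: 1, 2, 5, 10

Possible subgroup orders: {1, 2, 5, 10}


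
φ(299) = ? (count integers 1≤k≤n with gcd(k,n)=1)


Factor n: 299 = 13 × 23
φ(n) = n · ∏(1 - 1/p) over distinct primes p | n
φ(299) = 299 · (1 - 1/13) · (1 - 1/23) = 264

φ(299) = 264


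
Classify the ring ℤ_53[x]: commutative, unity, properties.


ℤ_53 is a field (n prime), so ℤ_53[x] is a commutative integral domain with unity
Commutative: Yes
Integral domain: Yes
Has unity: Yes

ℤ_53[x]: Commutative=Yes, Unity=Yes


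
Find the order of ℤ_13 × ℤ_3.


|A × B| = |A| · |B|
|ℤ_13 × ℤ_3| = 13 × 3 = 39

|ℤ_13 × ℤ_3| = 39


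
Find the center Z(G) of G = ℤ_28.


Z(G) = {g ∈ G | gx = xg for all x ∈ G}
ℤ_28 is abelian, so Z(G) = G

Z(ℤ_28) = ℤ_28


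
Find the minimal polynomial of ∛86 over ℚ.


∛86 satisfies x³ - 86 = 0, irreducible over ℚ (no rational root; 86 is not a perfect cube)

Minimal polynomial: x³ - 86


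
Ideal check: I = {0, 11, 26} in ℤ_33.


Check ideal conditions for I = {0, 11, 26} in ℤ_33:
(1) I is an additive subgroup? No
(2) For r ∈ ℤ_33 and a ∈ I: r·a ∈ I? No  [counterexample: r=2, a=11, r·a mod 33 = 22 ∉ I]

No, I is not an ideal of ℤ_33


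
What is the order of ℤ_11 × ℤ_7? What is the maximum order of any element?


|ℤ_11 × ℤ_7| = 11 × 7 = 77
Max element order = lcm(11,7) = 77
Cyclic? Yes (gcd=1)

|ℤ_11×ℤ_7| = 77, max element order = 77


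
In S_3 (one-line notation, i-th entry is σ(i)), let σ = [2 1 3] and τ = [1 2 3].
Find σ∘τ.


σ∘τ: apply τ first, then σ
1 →τ 1 →σ 2
2 →τ 2 →σ 1
3 →τ 3 →σ 3

σ∘τ = [2 1 3]


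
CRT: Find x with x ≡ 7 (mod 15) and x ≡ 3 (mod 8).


m₁ = 15, m₂ = 8, gcd = 1, so CRT applies. M = m₁·m₂ = 120
Let M₁ = M/m₁ = 8, M₂ = M/m₂ = 15
Find y₁ ≡ M₁⁻¹ (mod m₁): 8⁻¹ ≡ 2 (mod 15)
Find y₂ ≡ M₂⁻¹ (mod m₂): 15⁻¹ ≡ 7 (mod 8)
x = a₁·M₁·y₁ + a₂·M₂·y₂ = 7·8·2 + 3·15·7 = 427
Reduce mod 120: x ≡ 67
Check: 67 mod 15 = 7 ✓, 67 mod 8 = 3 ✓

x ≡ 67 (mod 120)


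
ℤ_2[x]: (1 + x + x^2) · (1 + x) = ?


Expand and collect like terms; reduce coefficients mod 2:
x^0: 1·1 = 1 ≡ 1 (mod 2)
x^1: 1·1 + 1·1 = 2 ≡ 0 (mod 2)
x^2: 1·1 + 1·1 = 2 ≡ 0 (mod 2)
x^3: 1·1 = 1 ≡ 1 (mod 2)
Result: 1 + x^3

f · g = 1 + x^3


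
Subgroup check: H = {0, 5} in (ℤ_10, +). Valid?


Subgroup test for H = {0, 5} in (ℤ_10, +):
(1) 0 ∈ H? Yes
(2) Closure: for all a,b ∈ H, (a+b) mod 10 ∈ H? Yes
(3) Inverses: for all a ∈ H, -a mod 10 ∈ H? Yes

Yes, H is a subgroup of ℤ_10


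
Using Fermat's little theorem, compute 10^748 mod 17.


Fermat's little theorem: if p is prime and gcd(a,p)=1, then a^(p-1) ≡ 1 (mod p)
p = 17 is prime, gcd(10,17) = 1
Reduce exponent: 748 mod 16 = 12
So 10^748 ≡ 10^12 (mod 17)
10^12 mod 17 = 13

10^748 ≡ 13 (mod 17)


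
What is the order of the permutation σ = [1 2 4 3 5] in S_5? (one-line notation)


Cycle decomposition: (3 4)
Cycle lengths: 2
Order = lcm(2) = 2

ord(σ) = 2


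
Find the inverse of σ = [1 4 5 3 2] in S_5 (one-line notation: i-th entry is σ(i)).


To find σ⁻¹, swap domain and range:
σ(1) = 1 → σ⁻¹(1) = 1
σ(2) = 4 → σ⁻¹(4) = 2
σ(3) = 5 → σ⁻¹(5) = 3
σ(4) = 3 → σ⁻¹(3) = 4
σ(5) = 2 → σ⁻¹(2) = 5

σ⁻¹ = [1 5 4 2 3]


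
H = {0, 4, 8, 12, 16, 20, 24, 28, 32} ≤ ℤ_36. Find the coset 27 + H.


27 + H = {27 + h (mod 36) : h ∈ H}
27+0=27, 27+4=31, 27+8=35, 27+12=3, 27+16=7, 27+20=11, 27+24=15, 27+28=19, 27+32=23
27 + H = {3, 7, 11, 15, 19, 23, 27, 31, 35} = 3 + H

27 + H = {3, 7, 11, 15, 19, 23, 27, 31, 35}


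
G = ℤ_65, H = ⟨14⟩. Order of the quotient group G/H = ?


|⟨14⟩| = n / gcd(14, 65) = 65 / 1 = 65
H is normal (ℤ_65 is abelian).
|G/H| = |G| / |H| = 65 / 65 = 1

|G/H| = 1


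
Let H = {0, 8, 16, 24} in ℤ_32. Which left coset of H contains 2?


2 + H = {2 + h (mod 32) : h ∈ H}
2+0=2, 2+8=10, 2+16=18, 2+24=26

2 + H = {2, 10, 18, 26}


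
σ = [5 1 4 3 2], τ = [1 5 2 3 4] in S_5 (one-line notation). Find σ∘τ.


σ∘τ: apply τ first, then σ
1 →τ 1 →σ 5
2 →τ 5 →σ 2
3 →τ 2 →σ 1
4 →τ 3 →σ 4
5 →τ 4 →σ 3

σ∘τ = [5 2 1 4 3]


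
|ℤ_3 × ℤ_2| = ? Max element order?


|ℤ_3 × ℤ_2| = 3 × 2 = 6
Max element order = lcm(3,2) = 6
Cyclic? Yes (gcd=1)

|ℤ_3×ℤ_2| = 6, max element order = 6


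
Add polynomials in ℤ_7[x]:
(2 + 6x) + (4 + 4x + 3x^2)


Add coefficients mod 7:
x^0: 2 + 4 = 6 (mod 7)
x^1: 6 + 4 = 3 (mod 7)
x^2: 0 + 3 = 3 (mod 7)
Result: 6 + 3x + 3x^2

f + g = 6 + 3x + 3x^2


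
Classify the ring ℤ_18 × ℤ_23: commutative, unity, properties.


Direct product ring; commutative with unity (1,1); but (1,0)·(0,1) = (0,0) gives zero divisors, so not an integral domain
Commutative: Yes
Integral domain: No
Has unity: Yes

ℤ_18 × ℤ_23: Commutative=Yes, Unity=Yes
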